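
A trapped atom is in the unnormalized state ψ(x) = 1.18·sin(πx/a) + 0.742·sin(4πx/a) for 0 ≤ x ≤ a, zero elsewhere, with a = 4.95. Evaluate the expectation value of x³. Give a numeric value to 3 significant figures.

⟨x³⟩ = ∫ x³·|ψ|² dx / ∫|ψ|² dx (integrals over the domain).
On 0 ≤ x ≤ a (j ≠ l): ∫sin²(jπx/a) dx = a/2, ∫sin(jπx/a)·sin(lπx/a) dx = 0; diagonal moments ∫x·sin²(jπx/a) dx = a²/4, ∫x²·sin²(jπx/a) dx = a³·(1/6 − 1/(4j²π²)); cross terms ∫x·sin(jπx/a)·sin(lπx/a) dx = 0 for j + l even and −4jla²/(π²(j² − l²)²) for j + l odd, ∫x²·sin(jπx/a)·sin(lπx/a) dx = (−1)^(j+l)·4jla³/(π²(j² − l²)²); higher powers the same way via product-to-sum and parts.
State is unnormalized: ∫|ψ|² dx = 4.8088, and ∫ψ*·x³·ψ dx = 102.60, so ⟨x³⟩ = 102.60 / 4.8088.
⟨x³⟩ = 21.335.

21.3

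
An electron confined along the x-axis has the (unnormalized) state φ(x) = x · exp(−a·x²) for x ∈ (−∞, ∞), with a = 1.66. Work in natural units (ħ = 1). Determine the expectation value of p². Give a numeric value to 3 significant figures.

p² φ = −ħ² d²φ/dx²; ⟨p²⟩ = −ħ² ∫ φ*·φ'' dx / ∫|φ|² dx.
Expand each integrand as polynomial × e^(−2ax²) and use ∫x^(2j)·e^(−2ax²) dx = (2j−1)!!/(4a)^j · √(π/(2a)), odd powers → 0; here √(π/(2a)) = 0.97276. Differentiate with the product rule, d/dx e^(−ax²) = −2ax·e^(−ax²).
State is unnormalized: ∫|φ|² dx = 0.14650, and ∫φ*·(−ħ² φ'') dx = 0.72957, so ⟨p²⟩ = 0.72957 / 0.14650.
⟨p²⟩ = 4.9800.

4.98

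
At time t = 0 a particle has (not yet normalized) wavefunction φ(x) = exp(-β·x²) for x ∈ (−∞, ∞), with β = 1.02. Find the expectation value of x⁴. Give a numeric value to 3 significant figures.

⟨x⁴⟩ = ∫ x⁴·|φ|² dx / ∫|φ|² dx (integrals over the domain).
Gaussian moments: ∫x^(2j)·e^(−2βx²) dx = (2j−1)!!/(4β)^j · √(π/(2β)), odd powers integrate to 0; here √(π/(2β)) = 1.2410.
State is unnormalized: ∫|φ|² dx = 1.2410, and ∫φ*·x⁴·φ dx = 0.22365, so ⟨x⁴⟩ = 0.22365 / 1.2410.
⟨x⁴⟩ = 0.18022.

0.180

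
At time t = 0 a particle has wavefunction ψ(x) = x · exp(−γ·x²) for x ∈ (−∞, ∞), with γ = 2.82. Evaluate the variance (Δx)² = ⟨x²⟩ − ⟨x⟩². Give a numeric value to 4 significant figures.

0.2660

Compute ⟨x⟩ and ⟨x²⟩ separately, then (Δx)² = ⟨x²⟩ − ⟨x⟩².
Expand each integrand as polynomial × e^(−2γx²) and use ∫x^(2j)·e^(−2γx²) dx = (2j−1)!!/(4γ)^j · √(π/(2γ)), odd powers → 0; here √(π/(2γ)) = 0.74634.
Normalization: ∫|ψ|² dx = 0.066165.
⟨x⟩ = 0.0000 and ⟨x²⟩ = 0.26596.
(Δx)² = 0.26596 − (0.0000)² = 0.26596.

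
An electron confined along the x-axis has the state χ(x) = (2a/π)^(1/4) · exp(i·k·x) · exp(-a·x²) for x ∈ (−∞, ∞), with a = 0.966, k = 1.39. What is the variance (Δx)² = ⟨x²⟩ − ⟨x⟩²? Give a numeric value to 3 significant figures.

Compute ⟨x⟩ and ⟨x²⟩ separately, then (Δx)² = ⟨x²⟩ − ⟨x⟩².
Gaussian moments: ∫x^(2j)·e^(−2ax²) dx = (2j−1)!!/(4a)^j · √(π/(2a)), odd powers integrate to 0; here √(π/(2a)) = 1.2752.
⟨x⟩ = 0.0000 and ⟨x²⟩ = 0.25880.
(Δx)² = 0.25880 − (0.0000)² = 0.25880.

0.259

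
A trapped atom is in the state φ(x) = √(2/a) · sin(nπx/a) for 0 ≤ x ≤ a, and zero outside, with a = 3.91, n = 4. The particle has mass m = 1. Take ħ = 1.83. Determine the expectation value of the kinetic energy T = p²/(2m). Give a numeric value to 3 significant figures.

T = −(ħ²/2m) d²/dx², so ⟨T⟩ = −(ħ²/2m) ∫ φ*·φ'' dx; with m = 1.
d/dx sin(nπx/a) = (nπ/a)·cos(nπx/a) and d²/dx² sin(nπx/a) = −(nπ/a)²·sin(nπx/a); on 0 ≤ x ≤ a, ∫sin²(nπx/a) dx = a/2 and ∫sin(nπx/a)·cos(nπx/a) dx = 0.
⟨T⟩ = 17.296.

17.3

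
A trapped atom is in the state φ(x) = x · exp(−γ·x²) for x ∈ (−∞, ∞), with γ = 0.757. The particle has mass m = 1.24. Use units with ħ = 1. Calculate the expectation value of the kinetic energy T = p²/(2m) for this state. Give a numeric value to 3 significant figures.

T = −(ħ²/2m) d²/dx², so ⟨T⟩ = −(ħ²/2m) ∫ φ*·φ'' dx / ∫|φ|² dx; with m = 1.24.
Expand each integrand as polynomial × e^(−2γx²) and use ∫x^(2j)·e^(−2γx²) dx = (2j−1)!!/(4γ)^j · √(π/(2γ)), odd powers → 0; here √(π/(2γ)) = 1.4405. Differentiate with the product rule, d/dx e^(−γx²) = −2γx·e^(−γx²).
State is unnormalized: ∫|φ|² dx = 0.47573, and ∫φ*·(−ħ²/2m · φ'') dx = 0.43563, so ⟨T⟩ = 0.43563 / 0.47573.
⟨T⟩ = 0.91573.

0.916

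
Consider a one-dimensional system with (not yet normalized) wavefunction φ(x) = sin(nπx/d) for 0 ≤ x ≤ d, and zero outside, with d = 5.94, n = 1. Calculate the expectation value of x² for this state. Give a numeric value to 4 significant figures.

9.974

⟨x²⟩ = ∫ x²·|φ|² dx / ∫|φ|² dx (integrals over the domain).
With sin²θ = (1 − cos2θ)/2 on 0 ≤ x ≤ d: ∫sin²(nπx/d) dx = d/2, ∫x·sin²(nπx/d) dx = d²/4, ∫x²·sin²(nπx/d) dx = d³·(1/6 − 1/(4n²π²)); higher powers xᵏ the same way, integrating xᵏ·cos(2nπx/d) by parts.
State is unnormalized: ∫|φ|² dx = 2.9700, and ∫φ*·x²·φ dx = 29.622, so ⟨x²⟩ = 29.622 / 2.9700.
⟨x²⟩ = 9.9737.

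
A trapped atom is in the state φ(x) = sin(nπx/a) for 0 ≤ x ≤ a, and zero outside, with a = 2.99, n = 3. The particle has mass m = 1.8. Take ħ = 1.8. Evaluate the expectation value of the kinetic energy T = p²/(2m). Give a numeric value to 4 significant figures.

T = −(ħ²/2m) d²/dx², so ⟨T⟩ = −(ħ²/2m) ∫ φ*·φ'' dx / ∫|φ|² dx; with m = 1.8.
d/dx sin(nπx/a) = (nπ/a)·cos(nπx/a) and d²/dx² sin(nπx/a) = −(nπ/a)²·sin(nπx/a); on 0 ≤ x ≤ a, ∫sin²(nπx/a) dx = a/2 and ∫sin(nπx/a)·cos(nπx/a) dx = 0.
State is unnormalized: ∫|φ|² dx = 1.4950, and ∫φ*·(−ħ²/2m · φ'') dx = 13.369, so ⟨T⟩ = 13.369 / 1.4950.
⟨T⟩ = 8.9422.

8.942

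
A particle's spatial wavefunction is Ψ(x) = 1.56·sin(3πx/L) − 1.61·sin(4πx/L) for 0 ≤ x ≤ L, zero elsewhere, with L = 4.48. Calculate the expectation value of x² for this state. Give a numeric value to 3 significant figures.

⟨x²⟩ = ∫ x²·|Ψ|² dx / ∫|Ψ|² dx (integrals over the domain).
On 0 ≤ x ≤ L (j ≠ l): ∫sin²(jπx/L) dx = L/2, ∫sin(jπx/L)·sin(lπx/L) dx = 0; diagonal moments ∫x·sin²(jπx/L) dx = L²/4, ∫x²·sin²(jπx/L) dx = L³·(1/6 − 1/(4j²π²)); cross terms ∫x·sin(jπx/L)·sin(lπx/L) dx = 0 for j + l even and −4jlL²/(π²(j² − l²)²) for j + l odd, ∫x²·sin(jπx/L)·sin(lπx/L) dx = (−1)^(j+l)·4jlL³/(π²(j² − l²)²); higher powers the same way via product-to-sum and parts.
State is unnormalized: ∫|Ψ|² dx = 11.258, and ∫Ψ*·x²·Ψ dx = 119.16, so ⟨x²⟩ = 119.16 / 11.258.
⟨x²⟩ = 10.585.

10.6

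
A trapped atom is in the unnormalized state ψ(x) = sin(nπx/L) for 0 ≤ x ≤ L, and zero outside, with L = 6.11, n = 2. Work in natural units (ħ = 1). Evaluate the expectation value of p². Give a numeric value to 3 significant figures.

p² ψ = −ħ² d²ψ/dx²; ⟨p²⟩ = −ħ² ∫ ψ*·ψ'' dx / ∫|ψ|² dx.
d/dx sin(nπx/L) = (nπ/L)·cos(nπx/L) and d²/dx² sin(nπx/L) = −(nπ/L)²·sin(nπx/L); on 0 ≤ x ≤ L, ∫sin²(nπx/L) dx = L/2 and ∫sin(nπx/L)·cos(nπx/L) dx = 0.
State is unnormalized: ∫|ψ|² dx = 3.0550, and ∫ψ*·(−ħ² ψ'') dx = 3.2306, so ⟨p²⟩ = 3.2306 / 3.0550.
⟨p²⟩ = 1.0575.

1.06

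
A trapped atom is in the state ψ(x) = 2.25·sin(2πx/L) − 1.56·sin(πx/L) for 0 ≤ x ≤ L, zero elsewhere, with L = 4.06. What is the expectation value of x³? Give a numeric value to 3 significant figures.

23.5

⟨x³⟩ = ∫ x³·|ψ|² dx / ∫|ψ|² dx (integrals over the domain).
On 0 ≤ x ≤ L (j ≠ l): ∫sin²(jπx/L) dx = L/2, ∫sin(jπx/L)·sin(lπx/L) dx = 0; diagonal moments ∫x·sin²(jπx/L) dx = L²/4, ∫x²·sin²(jπx/L) dx = L³·(1/6 − 1/(4j²π²)); cross terms ∫x·sin(jπx/L)·sin(lπx/L) dx = 0 for j + l even and −4jlL²/(π²(j² − l²)²) for j + l odd, ∫x²·sin(jπx/L)·sin(lπx/L) dx = (−1)^(j+l)·4jlL³/(π²(j² − l²)²); higher powers the same way via product-to-sum and parts.
State is unnormalized: ∫|ψ|² dx = 15.217, and ∫ψ*·x³·ψ dx = 358.05, so ⟨x³⟩ = 358.05 / 15.217.
⟨x³⟩ = 23.529.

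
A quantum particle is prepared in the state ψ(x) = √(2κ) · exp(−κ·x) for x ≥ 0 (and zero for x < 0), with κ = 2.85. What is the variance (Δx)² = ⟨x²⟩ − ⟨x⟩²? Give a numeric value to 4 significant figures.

0.03078

Compute ⟨x⟩ and ⟨x²⟩ separately, then (Δx)² = ⟨x²⟩ − ⟨x⟩².
Every integrand reduces to terms xʲ·e^(−2κx) on [0, ∞); use ∫₀^∞ xʲ·e^(−2κx) dx = j!/(2κ)^(j+1).
⟨x⟩ = 0.17544 and ⟨x²⟩ = 0.061557.
(Δx)² = 0.061557 − (0.17544)² = 0.030779.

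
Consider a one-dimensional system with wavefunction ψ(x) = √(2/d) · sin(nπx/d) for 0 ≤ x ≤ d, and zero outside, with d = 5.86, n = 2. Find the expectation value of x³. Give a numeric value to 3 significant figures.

46.5

⟨x³⟩ = ∫ x³·|ψ|² dx (integrals over the domain).
With sin²θ = (1 − cos2θ)/2 on 0 ≤ x ≤ d: ∫sin²(nπx/d) dx = d/2, ∫x·sin²(nπx/d) dx = d²/4, ∫x²·sin²(nπx/d) dx = d³·(1/6 − 1/(4n²π²)); higher powers xᵏ the same way, integrating xᵏ·cos(2nπx/d) by parts.
⟨x³⟩ = 46.485.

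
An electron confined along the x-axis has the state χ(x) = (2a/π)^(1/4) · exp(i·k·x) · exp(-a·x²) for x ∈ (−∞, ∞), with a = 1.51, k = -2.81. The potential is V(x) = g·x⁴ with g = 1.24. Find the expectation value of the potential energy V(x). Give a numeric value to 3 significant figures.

0.102

⟨V⟩ = ∫ V(x)·|χ|² dx.
Gaussian moments: ∫x^(2j)·e^(−2ax²) dx = (2j−1)!!/(4a)^j · √(π/(2a)), odd powers integrate to 0; here √(π/(2a)) = 1.0199.
⟨V⟩ = 0.10197.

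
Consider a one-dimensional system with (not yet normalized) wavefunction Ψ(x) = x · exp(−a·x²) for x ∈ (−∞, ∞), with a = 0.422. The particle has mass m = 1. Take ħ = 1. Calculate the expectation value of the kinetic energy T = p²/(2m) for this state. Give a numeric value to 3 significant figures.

T = −(ħ²/2m) d²/dx², so ⟨T⟩ = −(ħ²/2m) ∫ Ψ*·Ψ'' dx / ∫|Ψ|² dx; with m = 1.
Expand each integrand as polynomial × e^(−2ax²) and use ∫x^(2j)·e^(−2ax²) dx = (2j−1)!!/(4a)^j · √(π/(2a)), odd powers → 0; here √(π/(2a)) = 1.9293. Differentiate with the product rule, d/dx e^(−ax²) = −2ax·e^(−ax²).
State is unnormalized: ∫|Ψ|² dx = 1.1430, and ∫Ψ*·(−ħ²/2m · Ψ'') dx = 0.72349, so ⟨T⟩ = 0.72349 / 1.1430.
⟨T⟩ = 0.63300.

0.633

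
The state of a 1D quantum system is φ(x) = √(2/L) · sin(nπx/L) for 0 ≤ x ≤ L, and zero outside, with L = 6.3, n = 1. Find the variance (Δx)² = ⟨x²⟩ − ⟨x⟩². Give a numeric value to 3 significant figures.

1.30

Compute ⟨x⟩ and ⟨x²⟩ separately, then (Δx)² = ⟨x²⟩ − ⟨x⟩².
With sin²θ = (1 − cos2θ)/2 on 0 ≤ x ≤ L: ∫sin²(nπx/L) dx = L/2, ∫x·sin²(nπx/L) dx = L²/4, ∫x²·sin²(nπx/L) dx = L³·(1/6 − 1/(4n²π²)); higher powers xᵏ the same way, integrating xᵏ·cos(2nπx/L) by parts.
⟨x⟩ = 3.1500 and ⟨x²⟩ = 11.219.
(Δx)² = 11.219 − (3.1500)² = 1.2968.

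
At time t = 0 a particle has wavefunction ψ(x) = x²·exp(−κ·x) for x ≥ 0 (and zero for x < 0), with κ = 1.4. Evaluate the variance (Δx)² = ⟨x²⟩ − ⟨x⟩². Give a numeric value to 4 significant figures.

Compute ⟨x⟩ and ⟨x²⟩ separately, then (Δx)² = ⟨x²⟩ − ⟨x⟩².
Every integrand reduces to terms xʲ·e^(−2κx) on [0, ∞); use ∫₀^∞ xʲ·e^(−2κx) dx = j!/(2κ)^(j+1).
Normalization: ∫|ψ|² dx = 0.13945.
⟨x⟩ = 1.7857 and ⟨x²⟩ = 3.8265.
(Δx)² = 3.8265 − (1.7857)² = 0.63776.

0.6378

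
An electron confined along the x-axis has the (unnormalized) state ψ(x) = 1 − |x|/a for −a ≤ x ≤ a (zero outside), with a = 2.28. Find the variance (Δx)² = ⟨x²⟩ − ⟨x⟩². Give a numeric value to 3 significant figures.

0.520

Compute ⟨x⟩ and ⟨x²⟩ separately, then (Δx)² = ⟨x²⟩ − ⟨x⟩².
ψ is even, so ∫ over [−a, a] = 2∫₀ᵃ with ψ = 1 − x/a there: ∫₀ᵃ (1 − x/a)² dx = a/3, ∫₀ᵃ x²(1 − x/a)² dx = a³/30, ∫₀ᵃ x⁴(1 − x/a)² dx = a⁵/105.
Normalization: ∫|ψ|² dx = 1.5200.
⟨x⟩ = 0.0000 and ⟨x²⟩ = 0.51984.
(Δx)² = 0.51984 − (0.0000)² = 0.51984.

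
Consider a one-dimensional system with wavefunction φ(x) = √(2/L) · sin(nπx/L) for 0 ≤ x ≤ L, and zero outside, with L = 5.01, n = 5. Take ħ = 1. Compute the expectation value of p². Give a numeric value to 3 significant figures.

9.83

p² φ = −ħ² d²φ/dx²; ⟨p²⟩ = −ħ² ∫ φ*·φ'' dx.
d/dx sin(nπx/L) = (nπ/L)·cos(nπx/L) and d²/dx² sin(nπx/L) = −(nπ/L)²·sin(nπx/L); on 0 ≤ x ≤ L, ∫sin²(nπx/L) dx = L/2 and ∫sin(nπx/L)·cos(nπx/L) dx = 0.
⟨p²⟩ = 9.8302.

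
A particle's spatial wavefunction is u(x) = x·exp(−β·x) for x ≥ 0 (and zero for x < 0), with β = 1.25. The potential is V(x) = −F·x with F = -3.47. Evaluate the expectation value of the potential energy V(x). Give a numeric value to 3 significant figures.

⟨V⟩ = ∫ V(x)·|u|² dx / ∫|u|² dx.
Every integrand reduces to terms xʲ·e^(−2βx) on [0, ∞); use ∫₀^∞ xʲ·e^(−2βx) dx = j!/(2β)^(j+1).
State is unnormalized: ∫|u|² dx = 0.12800, and ∫u*·V(x)·u dx = 0.53299, so ⟨V⟩ = 0.53299 / 0.12800.
⟨V⟩ = 4.1640.

4.16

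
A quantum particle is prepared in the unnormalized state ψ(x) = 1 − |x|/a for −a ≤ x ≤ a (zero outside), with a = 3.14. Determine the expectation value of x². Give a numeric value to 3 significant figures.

0.986

⟨x²⟩ = ∫ x²·|ψ|² dx / ∫|ψ|² dx (integrals over the domain).
ψ is even, so ∫ over [−a, a] = 2∫₀ᵃ with ψ = 1 − x/a there: ∫₀ᵃ (1 − x/a)² dx = a/3, ∫₀ᵃ x²(1 − x/a)² dx = a³/30, ∫₀ᵃ x⁴(1 − x/a)² dx = a⁵/105.
State is unnormalized: ∫|ψ|² dx = 2.0933, and ∫ψ*·x²·ψ dx = 2.0639, so ⟨x²⟩ = 2.0639 / 2.0933.
⟨x²⟩ = 0.98596.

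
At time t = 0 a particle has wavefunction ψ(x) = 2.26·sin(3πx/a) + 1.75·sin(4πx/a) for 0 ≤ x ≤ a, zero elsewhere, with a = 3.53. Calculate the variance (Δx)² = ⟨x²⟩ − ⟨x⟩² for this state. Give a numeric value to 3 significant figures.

Compute ⟨x⟩ and ⟨x²⟩ separately, then (Δx)² = ⟨x²⟩ − ⟨x⟩².
On 0 ≤ x ≤ a (j ≠ l): ∫sin²(jπx/a) dx = a/2, ∫sin(jπx/a)·sin(lπx/a) dx = 0; diagonal moments ∫x·sin²(jπx/a) dx = a²/4, ∫x²·sin²(jπx/a) dx = a³·(1/6 − 1/(4j²π²)); cross terms ∫x·sin(jπx/a)·sin(lπx/a) dx = 0 for j + l even and −4jla²/(π²(j² − l²)²) for j + l odd, ∫x²·sin(jπx/a)·sin(lπx/a) dx = (−1)^(j+l)·4jla³/(π²(j² − l²)²); higher powers the same way via product-to-sum and parts.
Normalization: ∫|ψ|² dx = 14.420.
⟨x⟩ = 1.0866 and ⟨x²⟩ = 1.7002.
(Δx)² = 1.7002 − (1.0866)² = 0.51951.

0.520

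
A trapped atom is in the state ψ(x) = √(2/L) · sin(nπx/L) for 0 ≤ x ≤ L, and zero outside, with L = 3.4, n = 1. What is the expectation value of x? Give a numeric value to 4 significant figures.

1.700

⟨x⟩ = ∫ x·|ψ|² dx (integrals over the domain).
With sin²θ = (1 − cos2θ)/2 on 0 ≤ x ≤ L: ∫sin²(nπx/L) dx = L/2, ∫x·sin²(nπx/L) dx = L²/4, ∫x²·sin²(nπx/L) dx = L³·(1/6 − 1/(4n²π²)); higher powers xᵏ the same way, integrating xᵏ·cos(2nπx/L) by parts.
⟨x⟩ = 1.7000.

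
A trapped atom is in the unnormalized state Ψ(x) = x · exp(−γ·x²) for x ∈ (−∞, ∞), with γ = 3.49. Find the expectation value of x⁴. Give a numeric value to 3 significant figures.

⟨x⁴⟩ = ∫ x⁴·|Ψ|² dx / ∫|Ψ|² dx (integrals over the domain).
Expand each integrand as polynomial × e^(−2γx²) and use ∫x^(2j)·e^(−2γx²) dx = (2j−1)!!/(4γ)^j · √(π/(2γ)), odd powers → 0; here √(π/(2γ)) = 0.67088.
State is unnormalized: ∫|Ψ|² dx = 0.048058, and ∫Ψ*·x⁴·Ψ dx = 0.0036990, so ⟨x⁴⟩ = 0.0036990 / 0.048058.
⟨x⁴⟩ = 0.076970.

0.0770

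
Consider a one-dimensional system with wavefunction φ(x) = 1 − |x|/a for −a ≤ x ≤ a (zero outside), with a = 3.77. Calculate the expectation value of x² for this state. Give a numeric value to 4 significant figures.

⟨x²⟩ = ∫ x²·|φ|² dx / ∫|φ|² dx (integrals over the domain).
φ is even, so ∫ over [−a, a] = 2∫₀ᵃ with φ = 1 − x/a there: ∫₀ᵃ (1 − x/a)² dx = a/3, ∫₀ᵃ x²(1 − x/a)² dx = a³/30, ∫₀ᵃ x⁴(1 − x/a)² dx = a⁵/105.
State is unnormalized: ∫|φ|² dx = 2.5133, and ∫φ*·x²·φ dx = 3.5722, so ⟨x²⟩ = 3.5722 / 2.5133.
⟨x²⟩ = 1.4213.

1.421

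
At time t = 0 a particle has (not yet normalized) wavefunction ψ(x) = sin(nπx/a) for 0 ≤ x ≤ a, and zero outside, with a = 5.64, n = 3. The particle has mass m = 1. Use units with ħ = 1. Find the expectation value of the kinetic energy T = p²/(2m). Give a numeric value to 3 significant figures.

1.40

T = −(ħ²/2m) d²/dx², so ⟨T⟩ = −(ħ²/2m) ∫ ψ*·ψ'' dx / ∫|ψ|² dx; with m = 1.
d/dx sin(nπx/a) = (nπ/a)·cos(nπx/a) and d²/dx² sin(nπx/a) = −(nπ/a)²·sin(nπx/a); on 0 ≤ x ≤ a, ∫sin²(nπx/a) dx = a/2 and ∫sin(nπx/a)·cos(nπx/a) dx = 0.
State is unnormalized: ∫|ψ|² dx = 2.8200, and ∫ψ*·(−ħ²/2m · ψ'') dx = 3.9373, so ⟨T⟩ = 3.9373 / 2.8200.
⟨T⟩ = 1.3962.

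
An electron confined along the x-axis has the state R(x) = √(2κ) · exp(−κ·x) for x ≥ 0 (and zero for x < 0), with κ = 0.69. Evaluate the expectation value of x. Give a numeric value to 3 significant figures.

⟨x⟩ = ∫ x·|R|² dx (integrals over the domain).
Every integrand reduces to terms xʲ·e^(−2κx) on [0, ∞); use ∫₀^∞ xʲ·e^(−2κx) dx = j!/(2κ)^(j+1).
⟨x⟩ = 0.72464.

0.725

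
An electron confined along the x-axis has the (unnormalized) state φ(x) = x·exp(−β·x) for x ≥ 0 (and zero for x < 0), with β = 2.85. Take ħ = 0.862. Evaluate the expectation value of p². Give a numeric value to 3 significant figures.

p² φ = −ħ² d²φ/dx²; ⟨p²⟩ = −ħ² ∫ φ*·φ'' dx / ∫|φ|² dx.
Differentiate x·exp(−β·x) with the product rule; every integrand then reduces to terms xʲ·e^(−2βx) on [0, ∞), with ∫₀^∞ xʲ·e^(−2βx) dx = j!/(2β)^(j+1).
State is unnormalized: ∫|φ|² dx = 0.010800, and ∫φ*·(−ħ² φ'') dx = 0.065179, so ⟨p²⟩ = 0.065179 / 0.010800.
⟨p²⟩ = 6.0354.

6.04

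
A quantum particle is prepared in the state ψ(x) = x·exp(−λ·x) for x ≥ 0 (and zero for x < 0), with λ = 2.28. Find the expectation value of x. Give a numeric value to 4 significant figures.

⟨x⟩ = ∫ x·|ψ|² dx / ∫|ψ|² dx (integrals over the domain).
Every integrand reduces to terms xʲ·e^(−2λx) on [0, ∞); use ∫₀^∞ xʲ·e^(−2λx) dx = j!/(2λ)^(j+1).
State is unnormalized: ∫|ψ|² dx = 0.021093, and ∫ψ*·x·ψ dx = 0.013877, so ⟨x⟩ = 0.013877 / 0.021093.
⟨x⟩ = 0.65789.

0.6579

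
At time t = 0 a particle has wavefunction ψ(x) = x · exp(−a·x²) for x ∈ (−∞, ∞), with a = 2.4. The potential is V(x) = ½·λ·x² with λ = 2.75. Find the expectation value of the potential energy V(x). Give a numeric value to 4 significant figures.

0.4297

⟨V⟩ = ∫ V(x)·|ψ|² dx / ∫|ψ|² dx.
Expand each integrand as polynomial × e^(−2ax²) and use ∫x^(2j)·e^(−2ax²) dx = (2j−1)!!/(4a)^j · √(π/(2a)), odd powers → 0; here √(π/(2a)) = 0.80901.
State is unnormalized: ∫|ψ|² dx = 0.084272, and ∫ψ*·V(x)·ψ dx = 0.036211, so ⟨V⟩ = 0.036211 / 0.084272.
⟨V⟩ = 0.42969.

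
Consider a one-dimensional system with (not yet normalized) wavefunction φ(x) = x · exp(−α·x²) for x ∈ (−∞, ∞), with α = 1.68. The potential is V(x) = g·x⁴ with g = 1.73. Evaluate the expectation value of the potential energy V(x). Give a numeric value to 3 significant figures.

0.575

⟨V⟩ = ∫ V(x)·|φ|² dx / ∫|φ|² dx.
Expand each integrand as polynomial × e^(−2αx²) and use ∫x^(2j)·e^(−2αx²) dx = (2j−1)!!/(4α)^j · √(π/(2α)), odd powers → 0; here √(π/(2α)) = 0.96695.
State is unnormalized: ∫|φ|² dx = 0.14389, and ∫φ*·V(x)·φ dx = 0.082687, so ⟨V⟩ = 0.082687 / 0.14389.
⟨V⟩ = 0.57464.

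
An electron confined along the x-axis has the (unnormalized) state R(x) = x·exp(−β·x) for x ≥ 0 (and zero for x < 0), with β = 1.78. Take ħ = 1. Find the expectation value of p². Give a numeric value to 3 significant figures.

p² R = −ħ² d²R/dx²; ⟨p²⟩ = −ħ² ∫ R*·R'' dx / ∫|R|² dx.
Differentiate x·exp(−β·x) with the product rule; every integrand then reduces to terms xʲ·e^(−2βx) on [0, ∞), with ∫₀^∞ xʲ·e^(−2βx) dx = j!/(2β)^(j+1).
State is unnormalized: ∫|R|² dx = 0.044328, and ∫R*·(−ħ² R'') dx = 0.14045, so ⟨p²⟩ = 0.14045 / 0.044328.
⟨p²⟩ = 3.1684.

3.17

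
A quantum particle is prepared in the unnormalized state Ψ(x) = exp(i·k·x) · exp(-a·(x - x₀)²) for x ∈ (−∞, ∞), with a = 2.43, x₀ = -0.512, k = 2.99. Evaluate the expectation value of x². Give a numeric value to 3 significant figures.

0.365

⟨x²⟩ = ∫ x²·|Ψ|² dx / ∫|Ψ|² dx (integrals over the domain).
Gaussian moments (u = x − x₀): ∫u^(2j)·e^(−2au²) du = (2j−1)!!/(4a)^j · √(π/(2a)), odd powers integrate to 0; here √(π/(2a)) = 0.80400.
State is unnormalized: ∫|Ψ|² dx = 0.80400, and ∫Ψ*·x²·Ψ dx = 0.29348, so ⟨x²⟩ = 0.29348 / 0.80400.
⟨x²⟩ = 0.36502.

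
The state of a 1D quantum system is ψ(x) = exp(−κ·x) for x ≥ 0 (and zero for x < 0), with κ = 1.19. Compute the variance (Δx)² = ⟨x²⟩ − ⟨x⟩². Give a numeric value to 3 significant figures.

Compute ⟨x⟩ and ⟨x²⟩ separately, then (Δx)² = ⟨x²⟩ − ⟨x⟩².
Every integrand reduces to terms xʲ·e^(−2κx) on [0, ∞); use ∫₀^∞ xʲ·e^(−2κx) dx = j!/(2κ)^(j+1).
Normalization: ∫|ψ|² dx = 0.42017.
⟨x⟩ = 0.42017 and ⟨x²⟩ = 0.35308.
(Δx)² = 0.35308 − (0.42017)² = 0.17654.

0.177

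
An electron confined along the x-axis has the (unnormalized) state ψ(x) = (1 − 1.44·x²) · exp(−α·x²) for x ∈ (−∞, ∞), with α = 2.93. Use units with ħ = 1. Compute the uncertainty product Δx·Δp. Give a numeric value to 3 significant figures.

Δx = √(⟨x²⟩−⟨x⟩²), Δp = √(⟨p²⟩−⟨p⟩²).
Expand each integrand as polynomial × e^(−2αx²) and use ∫x^(2j)·e^(−2αx²) dx = (2j−1)!!/(4α)^j · √(π/(2α)), odd powers → 0; here √(π/(2α)) = 0.73219. Differentiate with the product rule, d/dx e^(−αx²) = −2αx·e^(−αx²).
Normalization: ∫|ψ|² dx = 0.58543.
⟨x⟩ = 0.0000, ⟨x²⟩ = 0.052209 ⇒ Δx = 0.22849.
⟨p⟩ = 0.0000, ⟨p²⟩ = 4.9523 ⇒ Δp = 2.2254.
Δx·Δp = 0.50848.

0.508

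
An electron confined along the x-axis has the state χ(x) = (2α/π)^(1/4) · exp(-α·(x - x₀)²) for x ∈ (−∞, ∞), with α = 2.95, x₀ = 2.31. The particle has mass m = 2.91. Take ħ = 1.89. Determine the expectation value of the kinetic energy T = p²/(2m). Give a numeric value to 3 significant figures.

1.81

T = −(ħ²/2m) d²/dx², so ⟨T⟩ = −(ħ²/2m) ∫ χ*·χ'' dx; with m = 2.91.
Gaussian moments (u = x − x₀): ∫u^(2j)·e^(−2αu²) du = (2j−1)!!/(4α)^j · √(π/(2α)), odd powers integrate to 0; here √(π/(2α)) = 0.72971. Derivatives: d/dx e^(−αu²) = −2αu·e^(−αu²), d²/dx² e^(−αu²) = (4α²u² − 2α)·e^(−αu²).
⟨T⟩ = 1.8106.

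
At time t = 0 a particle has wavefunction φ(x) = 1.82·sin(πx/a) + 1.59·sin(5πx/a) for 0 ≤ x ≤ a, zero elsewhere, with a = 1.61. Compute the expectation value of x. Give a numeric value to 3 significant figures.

0.805

⟨x⟩ = ∫ x·|φ|² dx / ∫|φ|² dx (integrals over the domain).
On 0 ≤ x ≤ a (j ≠ l): ∫sin²(jπx/a) dx = a/2, ∫sin(jπx/a)·sin(lπx/a) dx = 0; diagonal moments ∫x·sin²(jπx/a) dx = a²/4, ∫x²·sin²(jπx/a) dx = a³·(1/6 − 1/(4j²π²)); cross terms ∫x·sin(jπx/a)·sin(lπx/a) dx = 0 for j + l even and −4jla²/(π²(j² − l²)²) for j + l odd, ∫x²·sin(jπx/a)·sin(lπx/a) dx = (−1)^(j+l)·4jla³/(π²(j² − l²)²); higher powers the same way via product-to-sum and parts.
State is unnormalized: ∫|φ|² dx = 4.7016, and ∫φ*·x·φ dx = 3.7848, so ⟨x⟩ = 3.7848 / 4.7016.
⟨x⟩ = 0.80500.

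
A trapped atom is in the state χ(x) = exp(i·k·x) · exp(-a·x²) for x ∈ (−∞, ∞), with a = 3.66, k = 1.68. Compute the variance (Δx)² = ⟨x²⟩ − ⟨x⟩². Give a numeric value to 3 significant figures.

Compute ⟨x⟩ and ⟨x²⟩ separately, then (Δx)² = ⟨x²⟩ − ⟨x⟩².
Gaussian moments: ∫x^(2j)·e^(−2ax²) dx = (2j−1)!!/(4a)^j · √(π/(2a)), odd powers integrate to 0; here √(π/(2a)) = 0.65512.
Normalization: ∫|χ|² dx = 0.65512.
⟨x⟩ = 0.0000 and ⟨x²⟩ = 0.068306.
(Δx)² = 0.068306 − (0.0000)² = 0.068306.

0.0683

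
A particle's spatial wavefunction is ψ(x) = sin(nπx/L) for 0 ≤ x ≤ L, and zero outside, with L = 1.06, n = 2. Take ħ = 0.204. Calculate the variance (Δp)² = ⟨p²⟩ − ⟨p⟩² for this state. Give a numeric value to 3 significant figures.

1.46

Compute ⟨p⟩ and ⟨p²⟩ separately; (Δp)² = ⟨p²⟩ − ⟨p⟩².
d/dx sin(nπx/L) = (nπ/L)·cos(nπx/L) and d²/dx² sin(nπx/L) = −(nπ/L)²·sin(nπx/L); on 0 ≤ x ≤ L, ∫sin²(nπx/L) dx = L/2 and ∫sin(nπx/L)·cos(nπx/L) dx = 0.
Normalization: ∫|ψ|² dx = 0.53000.
⟨p⟩ = 0.0000 and ⟨p²⟩ = 1.4622.
(Δp)² = 1.4622 − (0.0000)² = 1.4622.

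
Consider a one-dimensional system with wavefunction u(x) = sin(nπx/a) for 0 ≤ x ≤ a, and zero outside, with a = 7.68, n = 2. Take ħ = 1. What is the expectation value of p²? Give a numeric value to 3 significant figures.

0.669

p² u = −ħ² d²u/dx²; ⟨p²⟩ = −ħ² ∫ u*·u'' dx / ∫|u|² dx.
d/dx sin(nπx/a) = (nπ/a)·cos(nπx/a) and d²/dx² sin(nπx/a) = −(nπ/a)²·sin(nπx/a); on 0 ≤ x ≤ a, ∫sin²(nπx/a) dx = a/2 and ∫sin(nπx/a)·cos(nπx/a) dx = 0.
State is unnormalized: ∫|u|² dx = 3.8400, and ∫u*·(−ħ² u'') dx = 2.5702, so ⟨p²⟩ = 2.5702 / 3.8400.
⟨p²⟩ = 0.66933.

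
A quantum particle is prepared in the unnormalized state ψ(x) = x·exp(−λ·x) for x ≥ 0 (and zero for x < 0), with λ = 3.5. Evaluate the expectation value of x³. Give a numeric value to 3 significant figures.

⟨x³⟩ = ∫ x³·|ψ|² dx / ∫|ψ|² dx (integrals over the domain).
Every integrand reduces to terms xʲ·e^(−2λx) on [0, ∞); use ∫₀^∞ xʲ·e^(−2λx) dx = j!/(2λ)^(j+1).
State is unnormalized: ∫|ψ|² dx = 0.0058309, and ∫ψ*·x³·ψ dx = 0.0010200, so ⟨x³⟩ = 0.0010200 / 0.0058309.
⟨x³⟩ = 0.17493.

0.175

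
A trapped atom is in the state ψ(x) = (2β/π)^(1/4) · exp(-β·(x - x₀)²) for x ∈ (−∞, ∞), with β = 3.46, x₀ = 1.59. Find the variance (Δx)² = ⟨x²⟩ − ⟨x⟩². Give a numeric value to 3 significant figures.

Compute ⟨x⟩ and ⟨x²⟩ separately, then (Δx)² = ⟨x²⟩ − ⟨x⟩².
Gaussian moments (u = x − x₀): ∫u^(2j)·e^(−2βu²) du = (2j−1)!!/(4β)^j · √(π/(2β)), odd powers integrate to 0; here √(π/(2β)) = 0.67379.
⟨x⟩ = 1.5900 and ⟨x²⟩ = 2.6004.
(Δx)² = 2.6004 − (1.5900)² = 0.072254.

0.0723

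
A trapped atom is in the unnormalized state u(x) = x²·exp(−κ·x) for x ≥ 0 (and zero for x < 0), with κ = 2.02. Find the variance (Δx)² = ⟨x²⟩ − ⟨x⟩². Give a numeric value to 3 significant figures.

0.306

Compute ⟨x⟩ and ⟨x²⟩ separately, then (Δx)² = ⟨x²⟩ − ⟨x⟩².
Every integrand reduces to terms xʲ·e^(−2κx) on [0, ∞); use ∫₀^∞ xʲ·e^(−2κx) dx = j!/(2κ)^(j+1).
Normalization: ∫|u|² dx = 0.022300.
⟨x⟩ = 1.2376 and ⟨x²⟩ = 1.8381.
(Δx)² = 1.8381 − (1.2376)² = 0.30634.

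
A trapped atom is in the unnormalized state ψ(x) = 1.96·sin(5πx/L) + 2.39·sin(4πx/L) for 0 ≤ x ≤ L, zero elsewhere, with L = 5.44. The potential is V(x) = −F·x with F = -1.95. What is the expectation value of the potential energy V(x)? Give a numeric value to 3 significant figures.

3.22

⟨V⟩ = ∫ V(x)·|ψ|² dx / ∫|ψ|² dx.
On 0 ≤ x ≤ L (j ≠ l): ∫sin²(jπx/L) dx = L/2, ∫sin(jπx/L)·sin(lπx/L) dx = 0; diagonal moments ∫x·sin²(jπx/L) dx = L²/4, ∫x²·sin²(jπx/L) dx = L³·(1/6 − 1/(4j²π²)); cross terms ∫x·sin(jπx/L)·sin(lπx/L) dx = 0 for j + l even and −4jlL²/(π²(j² − l²)²) for j + l odd, ∫x²·sin(jπx/L)·sin(lπx/L) dx = (−1)^(j+l)·4jlL³/(π²(j² − l²)²); higher powers the same way via product-to-sum and parts.
State is unnormalized: ∫|ψ|² dx = 25.986, and ∫ψ*·V(x)·ψ dx = 83.727, so ⟨V⟩ = 83.727 / 25.986.
⟨V⟩ = 3.2220.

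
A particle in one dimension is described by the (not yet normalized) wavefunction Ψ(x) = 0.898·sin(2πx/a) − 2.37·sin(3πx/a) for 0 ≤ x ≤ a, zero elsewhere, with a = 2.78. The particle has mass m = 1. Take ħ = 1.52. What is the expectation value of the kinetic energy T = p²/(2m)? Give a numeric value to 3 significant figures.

12.4

T = −(ħ²/2m) d²/dx², so ⟨T⟩ = −(ħ²/2m) ∫ Ψ*·Ψ'' dx / ∫|Ψ|² dx; with m = 1.
d²/dx² sin(jπx/a) = −(jπ/a)²·sin(jπx/a); on 0 ≤ x ≤ a, ∫sin²(jπx/a) dx = a/2 and ∫sin(jπx/a)·sin(lπx/a) dx = 0 for j ≠ l, so only diagonal terms survive in ∫|Ψ|² and ∫Ψ·Ψ″; ∫Ψ·Ψ′ dx = [Ψ²/2] between the walls = 0.
State is unnormalized: ∫|Ψ|² dx = 8.9284, and ∫Ψ*·(−ħ²/2m · Ψ'') dx = 110.28, so ⟨T⟩ = 110.28 / 8.9284.
⟨T⟩ = 12.351.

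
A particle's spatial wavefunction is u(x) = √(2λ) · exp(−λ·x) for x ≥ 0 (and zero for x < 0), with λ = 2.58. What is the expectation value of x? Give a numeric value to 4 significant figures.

⟨x⟩ = ∫ x·|u|² dx (integrals over the domain).
Every integrand reduces to terms xʲ·e^(−2λx) on [0, ∞); use ∫₀^∞ xʲ·e^(−2λx) dx = j!/(2λ)^(j+1).
⟨x⟩ = 0.19380.

0.1938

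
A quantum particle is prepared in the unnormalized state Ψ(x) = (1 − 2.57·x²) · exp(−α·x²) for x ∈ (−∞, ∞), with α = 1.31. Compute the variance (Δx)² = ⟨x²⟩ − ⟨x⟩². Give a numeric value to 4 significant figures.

Compute ⟨x⟩ and ⟨x²⟩ separately, then (Δx)² = ⟨x²⟩ − ⟨x⟩².
Expand each integrand as polynomial × e^(−2αx²) and use ∫x^(2j)·e^(−2αx²) dx = (2j−1)!!/(4α)^j · √(π/(2α)), odd powers → 0; here √(π/(2α)) = 1.0950.
Normalization: ∫|Ψ|² dx = 0.81112.
⟨x⟩ = 0.0000 and ⟨x²⟩ = 0.42909.
(Δx)² = 0.42909 − (0.0000)² = 0.42909.

0.4291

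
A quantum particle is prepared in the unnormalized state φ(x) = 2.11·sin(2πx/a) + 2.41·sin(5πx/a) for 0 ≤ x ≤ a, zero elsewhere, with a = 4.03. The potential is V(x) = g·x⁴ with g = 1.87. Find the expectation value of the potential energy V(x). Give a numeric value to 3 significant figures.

75.8

⟨V⟩ = ∫ V(x)·|φ|² dx / ∫|φ|² dx.
On 0 ≤ x ≤ a (j ≠ l): ∫sin²(jπx/a) dx = a/2, ∫sin(jπx/a)·sin(lπx/a) dx = 0; diagonal moments ∫x·sin²(jπx/a) dx = a²/4, ∫x²·sin²(jπx/a) dx = a³·(1/6 − 1/(4j²π²)); cross terms ∫x·sin(jπx/a)·sin(lπx/a) dx = 0 for j + l even and −4jla²/(π²(j² − l²)²) for j + l odd, ∫x²·sin(jπx/a)·sin(lπx/a) dx = (−1)^(j+l)·4jla³/(π²(j² − l²)²); higher powers the same way via product-to-sum and parts.
State is unnormalized: ∫|φ|² dx = 20.674, and ∫φ*·V(x)·φ dx = 1566.5, so ⟨V⟩ = 1566.5 / 20.674.
⟨V⟩ = 75.773.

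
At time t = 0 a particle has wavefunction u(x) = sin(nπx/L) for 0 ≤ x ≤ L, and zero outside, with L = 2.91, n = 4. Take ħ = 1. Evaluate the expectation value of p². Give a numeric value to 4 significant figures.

18.65

p² u = −ħ² d²u/dx²; ⟨p²⟩ = −ħ² ∫ u*·u'' dx / ∫|u|² dx.
d/dx sin(nπx/L) = (nπ/L)·cos(nπx/L) and d²/dx² sin(nπx/L) = −(nπ/L)²·sin(nπx/L); on 0 ≤ x ≤ L, ∫sin²(nπx/L) dx = L/2 and ∫sin(nπx/L)·cos(nπx/L) dx = 0.
State is unnormalized: ∫|u|² dx = 1.4550, and ∫u*·(−ħ² u'') dx = 27.133, so ⟨p²⟩ = 27.133 / 1.4550.
⟨p²⟩ = 18.648.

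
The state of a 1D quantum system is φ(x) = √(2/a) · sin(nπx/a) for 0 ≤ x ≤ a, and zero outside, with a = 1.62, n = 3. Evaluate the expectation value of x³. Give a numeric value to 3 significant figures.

1.03

⟨x³⟩ = ∫ x³·|φ|² dx (integrals over the domain).
With sin²θ = (1 − cos2θ)/2 on 0 ≤ x ≤ a: ∫sin²(nπx/a) dx = a/2, ∫x·sin²(nπx/a) dx = a²/4, ∫x²·sin²(nπx/a) dx = a³·(1/6 − 1/(4n²π²)); higher powers xᵏ the same way, integrating xᵏ·cos(2nπx/a) by parts.
⟨x³⟩ = 1.0270.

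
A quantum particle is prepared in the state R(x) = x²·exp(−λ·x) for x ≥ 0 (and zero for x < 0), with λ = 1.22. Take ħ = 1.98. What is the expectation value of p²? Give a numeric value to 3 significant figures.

p² R = −ħ² d²R/dx²; ⟨p²⟩ = −ħ² ∫ R*·R'' dx / ∫|R|² dx.
Differentiate x²·exp(−λ·x) with the product rule; every integrand then reduces to terms xʲ·e^(−2λx) on [0, ∞), with ∫₀^∞ xʲ·e^(−2λx) dx = j!/(2λ)^(j+1).
State is unnormalized: ∫|R|² dx = 0.27750, and ∫R*·(−ħ² R'') dx = 0.53975, so ⟨p²⟩ = 0.53975 / 0.27750.
⟨p²⟩ = 1.9450.

1.95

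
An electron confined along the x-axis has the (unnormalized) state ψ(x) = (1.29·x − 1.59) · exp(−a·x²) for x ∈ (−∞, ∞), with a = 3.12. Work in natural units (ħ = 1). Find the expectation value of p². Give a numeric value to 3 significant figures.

p² ψ = −ħ² d²ψ/dx²; ⟨p²⟩ = −ħ² ∫ ψ*·ψ'' dx / ∫|ψ|² dx.
Expand each integrand as polynomial × e^(−2ax²) and use ∫x^(2j)·e^(−2ax²) dx = (2j−1)!!/(4a)^j · √(π/(2a)), odd powers → 0; here √(π/(2a)) = 0.70955. Differentiate with the product rule, d/dx e^(−ax²) = −2ax·e^(−ax²).
State is unnormalized: ∫|ψ|² dx = 1.8884, and ∫ψ*·(−ħ² ψ'') dx = 6.4823, so ⟨p²⟩ = 6.4823 / 1.8884.
⟨p²⟩ = 3.4326.

3.43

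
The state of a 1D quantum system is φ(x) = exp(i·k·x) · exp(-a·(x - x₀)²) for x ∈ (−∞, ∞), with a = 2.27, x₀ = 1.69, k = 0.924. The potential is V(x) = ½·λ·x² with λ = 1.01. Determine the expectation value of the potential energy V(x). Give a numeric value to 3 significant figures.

⟨V⟩ = ∫ V(x)·|φ|² dx / ∫|φ|² dx.
Gaussian moments (u = x − x₀): ∫u^(2j)·e^(−2au²) du = (2j−1)!!/(4a)^j · √(π/(2a)), odd powers integrate to 0; here √(π/(2a)) = 0.83185.
State is unnormalized: ∫|φ|² dx = 0.83185, and ∫φ*·V(x)·φ dx = 1.2461, so ⟨V⟩ = 1.2461 / 0.83185.
⟨V⟩ = 1.4979.

1.50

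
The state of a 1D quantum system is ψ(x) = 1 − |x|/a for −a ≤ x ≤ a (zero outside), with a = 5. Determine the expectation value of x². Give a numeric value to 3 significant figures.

2.50

⟨x²⟩ = ∫ x²·|ψ|² dx / ∫|ψ|² dx (integrals over the domain).
ψ is even, so ∫ over [−a, a] = 2∫₀ᵃ with ψ = 1 − x/a there: ∫₀ᵃ (1 − x/a)² dx = a/3, ∫₀ᵃ x²(1 − x/a)² dx = a³/30, ∫₀ᵃ x⁴(1 − x/a)² dx = a⁵/105.
State is unnormalized: ∫|ψ|² dx = 3.3333, and ∫ψ*·x²·ψ dx = 8.3333, so ⟨x²⟩ = 8.3333 / 3.3333.
⟨x²⟩ = 2.5000.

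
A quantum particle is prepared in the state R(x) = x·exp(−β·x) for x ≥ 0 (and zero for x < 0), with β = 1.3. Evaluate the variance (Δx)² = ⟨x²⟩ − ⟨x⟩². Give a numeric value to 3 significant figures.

Compute ⟨x⟩ and ⟨x²⟩ separately, then (Δx)² = ⟨x²⟩ − ⟨x⟩².
Every integrand reduces to terms xʲ·e^(−2βx) on [0, ∞); use ∫₀^∞ xʲ·e^(−2βx) dx = j!/(2β)^(j+1).
Normalization: ∫|R|² dx = 0.11379.
⟨x⟩ = 1.1538 and ⟨x²⟩ = 1.7751.
(Δx)² = 1.7751 − (1.1538)² = 0.44379.

0.444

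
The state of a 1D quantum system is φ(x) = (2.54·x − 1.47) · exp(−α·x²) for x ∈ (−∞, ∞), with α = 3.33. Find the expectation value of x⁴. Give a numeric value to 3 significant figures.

0.0293

⟨x⁴⟩ = ∫ x⁴·|φ|² dx / ∫|φ|² dx (integrals over the domain).
Expand each integrand as polynomial × e^(−2αx²) and use ∫x^(2j)·e^(−2αx²) dx = (2j−1)!!/(4α)^j · √(π/(2α)), odd powers → 0; here √(π/(2α)) = 0.68681.
State is unnormalized: ∫|φ|² dx = 1.8168, and ∫φ*·x⁴·φ dx = 0.053219, so ⟨x⁴⟩ = 0.053219 / 1.8168.
⟨x⁴⟩ = 0.029293.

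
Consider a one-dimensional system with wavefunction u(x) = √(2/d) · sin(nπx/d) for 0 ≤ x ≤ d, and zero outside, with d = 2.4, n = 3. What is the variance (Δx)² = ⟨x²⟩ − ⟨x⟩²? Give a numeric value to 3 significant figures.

Compute ⟨x⟩ and ⟨x²⟩ separately, then (Δx)² = ⟨x²⟩ − ⟨x⟩².
With sin²θ = (1 − cos2θ)/2 on 0 ≤ x ≤ d: ∫sin²(nπx/d) dx = d/2, ∫x·sin²(nπx/d) dx = d²/4, ∫x²·sin²(nπx/d) dx = d³·(1/6 − 1/(4n²π²)); higher powers xᵏ the same way, integrating xᵏ·cos(2nπx/d) by parts.
⟨x⟩ = 1.2000 and ⟨x²⟩ = 1.8876.
(Δx)² = 1.8876 − (1.2000)² = 0.44758.

0.448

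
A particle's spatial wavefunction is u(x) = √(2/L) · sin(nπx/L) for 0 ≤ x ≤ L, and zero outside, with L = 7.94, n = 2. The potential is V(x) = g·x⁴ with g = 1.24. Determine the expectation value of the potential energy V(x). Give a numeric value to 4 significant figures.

865.6

⟨V⟩ = ∫ V(x)·|u|² dx.
With sin²θ = (1 − cos2θ)/2 on 0 ≤ x ≤ L: ∫sin²(nπx/L) dx = L/2, ∫x·sin²(nπx/L) dx = L²/4, ∫x²·sin²(nπx/L) dx = L³·(1/6 − 1/(4n²π²)); higher powers xᵏ the same way, integrating xᵏ·cos(2nπx/L) by parts.
⟨V⟩ = 865.58.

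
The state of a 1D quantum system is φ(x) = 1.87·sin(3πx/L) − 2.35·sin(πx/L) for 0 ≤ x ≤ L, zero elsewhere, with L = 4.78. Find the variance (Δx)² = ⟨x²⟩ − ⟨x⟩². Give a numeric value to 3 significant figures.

0.299

Compute ⟨x⟩ and ⟨x²⟩ separately, then (Δx)² = ⟨x²⟩ − ⟨x⟩².
On 0 ≤ x ≤ L (j ≠ l): ∫sin²(jπx/L) dx = L/2, ∫sin(jπx/L)·sin(lπx/L) dx = 0; diagonal moments ∫x·sin²(jπx/L) dx = L²/4, ∫x²·sin²(jπx/L) dx = L³·(1/6 − 1/(4j²π²)); cross terms ∫x·sin(jπx/L)·sin(lπx/L) dx = 0 for j + l even and −4jlL²/(π²(j² − l²)²) for j + l odd, ∫x²·sin(jπx/L)·sin(lπx/L) dx = (−1)^(j+l)·4jlL³/(π²(j² − l²)²); higher powers the same way via product-to-sum and parts.
Normalization: ∫|φ|² dx = 21.556.
⟨x⟩ = 2.3900 and ⟨x²⟩ = 6.0116.
(Δx)² = 6.0116 − (2.3900)² = 0.29948.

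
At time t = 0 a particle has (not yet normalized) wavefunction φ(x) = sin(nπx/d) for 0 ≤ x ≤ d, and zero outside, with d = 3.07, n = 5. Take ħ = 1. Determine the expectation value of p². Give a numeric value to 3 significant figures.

26.2

p² φ = −ħ² d²φ/dx²; ⟨p²⟩ = −ħ² ∫ φ*·φ'' dx / ∫|φ|² dx.
d/dx sin(nπx/d) = (nπ/d)·cos(nπx/d) and d²/dx² sin(nπx/d) = −(nπ/d)²·sin(nπx/d); on 0 ≤ x ≤ d, ∫sin²(nπx/d) dx = d/2 and ∫sin(nπx/d)·cos(nπx/d) dx = 0.
State is unnormalized: ∫|φ|² dx = 1.5350, and ∫φ*·(−ħ² φ'') dx = 40.186, so ⟨p²⟩ = 40.186 / 1.5350.
⟨p²⟩ = 26.180.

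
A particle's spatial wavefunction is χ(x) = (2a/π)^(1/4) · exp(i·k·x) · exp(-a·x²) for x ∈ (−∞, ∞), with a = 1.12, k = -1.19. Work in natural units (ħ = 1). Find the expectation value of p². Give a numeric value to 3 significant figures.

2.54

p² χ = −ħ² d²χ/dx²; ⟨p²⟩ = −ħ² ∫ χ*·χ'' dx.
Gaussian moments: ∫x^(2j)·e^(−2ax²) dx = (2j−1)!!/(4a)^j · √(π/(2a)), odd powers integrate to 0; here √(π/(2a)) = 1.1843. Derivatives: χ′ = (ik − 2ax)·χ, χ″ = ((ik − 2ax)² − 2a)·χ; the odd-in-x pieces drop out.
⟨p²⟩ = 2.5361.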